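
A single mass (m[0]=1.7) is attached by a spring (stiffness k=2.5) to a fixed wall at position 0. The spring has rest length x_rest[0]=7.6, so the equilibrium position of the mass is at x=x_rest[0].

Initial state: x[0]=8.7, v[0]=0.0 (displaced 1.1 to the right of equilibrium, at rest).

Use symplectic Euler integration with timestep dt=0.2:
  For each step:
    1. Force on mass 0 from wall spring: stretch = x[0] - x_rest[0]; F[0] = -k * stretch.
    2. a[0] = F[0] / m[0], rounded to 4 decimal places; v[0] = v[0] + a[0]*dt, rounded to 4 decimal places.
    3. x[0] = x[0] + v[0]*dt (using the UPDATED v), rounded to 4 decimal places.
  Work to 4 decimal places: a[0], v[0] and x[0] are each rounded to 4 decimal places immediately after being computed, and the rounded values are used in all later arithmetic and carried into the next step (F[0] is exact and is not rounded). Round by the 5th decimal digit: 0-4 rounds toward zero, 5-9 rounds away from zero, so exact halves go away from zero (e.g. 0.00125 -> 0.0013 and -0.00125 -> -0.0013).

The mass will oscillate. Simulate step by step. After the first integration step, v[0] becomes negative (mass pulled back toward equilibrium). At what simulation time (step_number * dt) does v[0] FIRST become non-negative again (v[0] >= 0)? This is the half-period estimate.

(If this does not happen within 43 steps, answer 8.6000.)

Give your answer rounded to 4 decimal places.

Step 0: x=[8.7000] v=[0.0000]
Step 1: x=[8.6353] v=[-0.3235]
Step 2: x=[8.5097] v=[-0.6280]
Step 3: x=[8.3306] v=[-0.8956]
Step 4: x=[8.1085] v=[-1.1105]
Step 5: x=[7.8565] v=[-1.2601]
Step 6: x=[7.5894] v=[-1.3355]
Step 7: x=[7.3229] v=[-1.3324]
Step 8: x=[7.0727] v=[-1.2509]
Step 9: x=[6.8535] v=[-1.0958]
Step 10: x=[6.6783] v=[-0.8762]
Step 11: x=[6.5573] v=[-0.6051]
Step 12: x=[6.4976] v=[-0.2984]
Step 13: x=[6.5028] v=[0.0258]
First v>=0 after going negative at step 13, time=2.6000

Answer: 2.6000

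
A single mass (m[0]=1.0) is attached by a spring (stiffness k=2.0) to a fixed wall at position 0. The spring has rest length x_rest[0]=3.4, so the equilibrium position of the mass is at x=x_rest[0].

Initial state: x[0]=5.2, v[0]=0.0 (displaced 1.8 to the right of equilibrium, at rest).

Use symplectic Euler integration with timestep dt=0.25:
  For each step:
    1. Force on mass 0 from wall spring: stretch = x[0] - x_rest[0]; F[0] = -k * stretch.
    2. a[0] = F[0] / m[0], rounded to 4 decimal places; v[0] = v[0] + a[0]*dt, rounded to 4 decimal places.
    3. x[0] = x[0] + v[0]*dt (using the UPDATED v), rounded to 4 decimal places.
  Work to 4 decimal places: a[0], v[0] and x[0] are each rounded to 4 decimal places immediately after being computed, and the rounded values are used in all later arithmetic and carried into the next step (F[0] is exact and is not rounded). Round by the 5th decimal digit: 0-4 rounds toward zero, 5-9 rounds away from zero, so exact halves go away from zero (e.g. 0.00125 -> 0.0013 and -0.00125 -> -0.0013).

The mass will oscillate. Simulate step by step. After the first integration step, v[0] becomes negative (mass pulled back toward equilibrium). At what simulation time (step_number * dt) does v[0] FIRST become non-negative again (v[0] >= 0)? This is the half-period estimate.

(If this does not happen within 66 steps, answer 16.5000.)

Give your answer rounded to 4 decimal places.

Step 0: x=[5.2000] v=[0.0000]
Step 1: x=[4.9750] v=[-0.9000]
Step 2: x=[4.5531] v=[-1.6875]
Step 3: x=[3.9871] v=[-2.2641]
Step 4: x=[3.3477] v=[-2.5577]
Step 5: x=[2.7148] v=[-2.5316]
Step 6: x=[2.1676] v=[-2.1890]
Step 7: x=[1.7744] v=[-1.5728]
Step 8: x=[1.5844] v=[-0.7600]
Step 9: x=[1.6214] v=[0.1478]
First v>=0 after going negative at step 9, time=2.2500

Answer: 2.2500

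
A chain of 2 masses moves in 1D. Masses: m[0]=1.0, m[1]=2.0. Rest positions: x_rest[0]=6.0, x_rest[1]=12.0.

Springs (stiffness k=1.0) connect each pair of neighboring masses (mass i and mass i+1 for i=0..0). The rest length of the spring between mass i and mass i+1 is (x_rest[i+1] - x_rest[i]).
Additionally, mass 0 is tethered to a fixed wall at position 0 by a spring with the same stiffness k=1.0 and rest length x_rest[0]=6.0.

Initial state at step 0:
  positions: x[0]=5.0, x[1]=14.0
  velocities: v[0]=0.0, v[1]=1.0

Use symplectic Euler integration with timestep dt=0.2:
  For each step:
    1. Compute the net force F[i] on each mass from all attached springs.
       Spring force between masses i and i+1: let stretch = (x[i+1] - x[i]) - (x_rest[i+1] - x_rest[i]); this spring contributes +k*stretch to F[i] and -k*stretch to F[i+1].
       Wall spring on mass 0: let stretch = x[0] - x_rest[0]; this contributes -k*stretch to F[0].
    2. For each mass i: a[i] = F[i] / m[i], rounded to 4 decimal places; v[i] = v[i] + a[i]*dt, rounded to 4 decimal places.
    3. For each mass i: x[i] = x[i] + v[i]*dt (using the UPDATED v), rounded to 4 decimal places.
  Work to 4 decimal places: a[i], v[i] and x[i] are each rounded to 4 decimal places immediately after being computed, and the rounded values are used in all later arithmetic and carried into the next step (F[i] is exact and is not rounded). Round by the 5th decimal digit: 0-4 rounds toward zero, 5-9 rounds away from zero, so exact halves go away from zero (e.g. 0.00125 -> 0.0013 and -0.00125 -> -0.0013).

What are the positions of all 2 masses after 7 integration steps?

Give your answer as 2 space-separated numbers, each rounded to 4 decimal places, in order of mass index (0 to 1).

Step 0: x=[5.0000 14.0000] v=[0.0000 1.0000]
Step 1: x=[5.1600 14.1400] v=[0.8000 0.7000]
Step 2: x=[5.4728 14.2204] v=[1.5640 0.4020]
Step 3: x=[5.9166 14.2458] v=[2.2190 0.1272]
Step 4: x=[6.4569 14.2247] v=[2.7015 -0.1057]
Step 5: x=[7.0496 14.1682] v=[2.9637 -0.2825]
Step 6: x=[7.6451 14.0893] v=[2.9775 -0.3944]
Step 7: x=[8.1926 14.0015] v=[2.7373 -0.4388]

Answer: 8.1926 14.0015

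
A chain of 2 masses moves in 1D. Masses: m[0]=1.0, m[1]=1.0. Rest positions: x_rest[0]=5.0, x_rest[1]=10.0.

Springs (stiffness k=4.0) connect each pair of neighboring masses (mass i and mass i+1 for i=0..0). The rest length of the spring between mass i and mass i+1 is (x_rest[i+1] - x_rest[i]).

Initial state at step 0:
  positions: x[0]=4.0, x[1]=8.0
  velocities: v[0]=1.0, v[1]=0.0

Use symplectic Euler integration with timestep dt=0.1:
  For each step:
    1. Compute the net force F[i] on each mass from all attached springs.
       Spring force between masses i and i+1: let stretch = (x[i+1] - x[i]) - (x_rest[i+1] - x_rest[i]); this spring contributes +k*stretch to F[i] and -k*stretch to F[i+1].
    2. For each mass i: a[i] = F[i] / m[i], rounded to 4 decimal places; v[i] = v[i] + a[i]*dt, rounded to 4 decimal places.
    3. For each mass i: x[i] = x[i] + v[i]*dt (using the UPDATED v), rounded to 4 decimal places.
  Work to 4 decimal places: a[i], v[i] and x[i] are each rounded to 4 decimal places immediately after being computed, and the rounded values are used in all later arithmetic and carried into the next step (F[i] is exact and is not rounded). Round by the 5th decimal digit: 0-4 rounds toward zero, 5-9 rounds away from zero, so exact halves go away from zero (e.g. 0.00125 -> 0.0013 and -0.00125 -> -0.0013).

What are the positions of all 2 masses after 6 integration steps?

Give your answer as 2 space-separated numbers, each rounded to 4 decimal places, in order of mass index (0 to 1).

Step 0: x=[4.0000 8.0000] v=[1.0000 0.0000]
Step 1: x=[4.0600 8.0400] v=[0.6000 0.4000]
Step 2: x=[4.0792 8.1208] v=[0.1920 0.8080]
Step 3: x=[4.0601 8.2399] v=[-0.1914 1.1914]
Step 4: x=[4.0082 8.3919] v=[-0.5195 1.5195]
Step 5: x=[3.9316 8.5685] v=[-0.7660 1.7660]
Step 6: x=[3.8405 8.7596] v=[-0.9112 1.9112]

Answer: 3.8405 8.7596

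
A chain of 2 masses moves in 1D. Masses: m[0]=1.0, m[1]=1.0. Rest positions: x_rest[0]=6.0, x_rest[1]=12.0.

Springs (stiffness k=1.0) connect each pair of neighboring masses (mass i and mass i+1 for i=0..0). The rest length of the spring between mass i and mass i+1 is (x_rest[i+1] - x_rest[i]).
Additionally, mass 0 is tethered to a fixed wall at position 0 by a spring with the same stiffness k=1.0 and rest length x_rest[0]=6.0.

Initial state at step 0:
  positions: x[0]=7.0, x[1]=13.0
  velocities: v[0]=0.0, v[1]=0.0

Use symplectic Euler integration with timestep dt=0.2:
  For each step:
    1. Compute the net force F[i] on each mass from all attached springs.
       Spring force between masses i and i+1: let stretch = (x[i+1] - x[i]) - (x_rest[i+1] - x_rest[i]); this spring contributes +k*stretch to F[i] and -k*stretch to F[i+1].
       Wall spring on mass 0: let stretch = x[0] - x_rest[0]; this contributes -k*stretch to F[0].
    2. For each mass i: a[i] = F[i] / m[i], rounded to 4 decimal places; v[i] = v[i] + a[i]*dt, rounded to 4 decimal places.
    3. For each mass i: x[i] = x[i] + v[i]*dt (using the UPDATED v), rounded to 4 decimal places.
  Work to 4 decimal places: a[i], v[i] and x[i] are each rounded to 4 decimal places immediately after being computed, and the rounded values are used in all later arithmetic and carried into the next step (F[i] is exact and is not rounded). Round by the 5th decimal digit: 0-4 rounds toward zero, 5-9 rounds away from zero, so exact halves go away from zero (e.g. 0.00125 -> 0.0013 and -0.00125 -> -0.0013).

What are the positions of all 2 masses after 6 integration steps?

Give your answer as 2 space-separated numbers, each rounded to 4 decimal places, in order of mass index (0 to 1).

Step 0: x=[7.0000 13.0000] v=[0.0000 0.0000]
Step 1: x=[6.9600 13.0000] v=[-0.2000 0.0000]
Step 2: x=[6.8832 12.9984] v=[-0.3840 -0.0080]
Step 3: x=[6.7757 12.9922] v=[-0.5376 -0.0310]
Step 4: x=[6.6458 12.9773] v=[-0.6494 -0.0743]
Step 5: x=[6.5033 12.9492] v=[-0.7123 -0.1406]
Step 6: x=[6.3585 12.9032] v=[-0.7238 -0.2298]

Answer: 6.3585 12.9032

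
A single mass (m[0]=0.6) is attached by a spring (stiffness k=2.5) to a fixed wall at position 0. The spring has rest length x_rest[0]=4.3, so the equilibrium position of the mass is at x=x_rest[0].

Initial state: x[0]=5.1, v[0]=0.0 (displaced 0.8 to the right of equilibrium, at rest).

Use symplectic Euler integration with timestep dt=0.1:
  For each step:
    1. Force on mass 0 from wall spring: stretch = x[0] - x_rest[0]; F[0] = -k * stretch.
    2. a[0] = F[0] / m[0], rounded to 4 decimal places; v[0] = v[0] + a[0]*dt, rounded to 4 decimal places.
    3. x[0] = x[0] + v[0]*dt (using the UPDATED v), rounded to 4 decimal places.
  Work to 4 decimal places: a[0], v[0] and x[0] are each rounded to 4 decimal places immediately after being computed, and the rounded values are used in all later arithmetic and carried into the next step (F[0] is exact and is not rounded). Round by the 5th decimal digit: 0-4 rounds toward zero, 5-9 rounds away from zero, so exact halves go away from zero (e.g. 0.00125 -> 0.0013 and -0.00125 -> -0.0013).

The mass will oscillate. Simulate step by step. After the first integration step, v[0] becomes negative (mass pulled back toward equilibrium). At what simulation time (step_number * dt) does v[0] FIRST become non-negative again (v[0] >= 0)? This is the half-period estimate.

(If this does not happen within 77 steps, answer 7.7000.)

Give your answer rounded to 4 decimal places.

Step 0: x=[5.1000] v=[0.0000]
Step 1: x=[5.0667] v=[-0.3333]
Step 2: x=[5.0014] v=[-0.6528]
Step 3: x=[4.9069] v=[-0.9451]
Step 4: x=[4.7871] v=[-1.1980]
Step 5: x=[4.6470] v=[-1.4010]
Step 6: x=[4.4924] v=[-1.5456]
Step 7: x=[4.3298] v=[-1.6258]
Step 8: x=[4.1660] v=[-1.6382]
Step 9: x=[4.0078] v=[-1.5824]
Step 10: x=[3.8617] v=[-1.4607]
Step 11: x=[3.7339] v=[-1.2781]
Step 12: x=[3.6297] v=[-1.0422]
Step 13: x=[3.5534] v=[-0.7629]
Step 14: x=[3.5082] v=[-0.4518]
Step 15: x=[3.4960] v=[-0.1219]
Step 16: x=[3.5173] v=[0.2131]
First v>=0 after going negative at step 16, time=1.6000

Answer: 1.6000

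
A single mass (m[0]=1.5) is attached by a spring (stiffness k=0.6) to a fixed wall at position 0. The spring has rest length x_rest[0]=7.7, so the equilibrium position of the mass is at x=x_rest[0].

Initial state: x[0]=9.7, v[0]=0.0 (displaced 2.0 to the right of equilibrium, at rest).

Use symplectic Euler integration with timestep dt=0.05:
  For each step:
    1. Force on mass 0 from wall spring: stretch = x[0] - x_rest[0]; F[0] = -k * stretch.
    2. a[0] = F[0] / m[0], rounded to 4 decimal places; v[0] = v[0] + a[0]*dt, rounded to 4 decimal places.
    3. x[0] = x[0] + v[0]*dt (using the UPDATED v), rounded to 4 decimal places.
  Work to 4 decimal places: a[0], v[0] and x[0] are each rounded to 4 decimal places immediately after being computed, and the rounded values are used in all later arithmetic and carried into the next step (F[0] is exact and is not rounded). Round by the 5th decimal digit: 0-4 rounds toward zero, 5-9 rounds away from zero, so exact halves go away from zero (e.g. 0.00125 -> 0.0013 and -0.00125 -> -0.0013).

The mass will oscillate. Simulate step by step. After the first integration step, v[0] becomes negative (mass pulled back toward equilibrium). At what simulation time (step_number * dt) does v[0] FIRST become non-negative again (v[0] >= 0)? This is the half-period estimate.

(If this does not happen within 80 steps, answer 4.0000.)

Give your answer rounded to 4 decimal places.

Answer: 4.0000

Derivation:
Step 0: x=[9.7000] v=[0.0000]
Step 1: x=[9.6980] v=[-0.0400]
Step 2: x=[9.6940] v=[-0.0800]
Step 3: x=[9.6880] v=[-0.1199]
Step 4: x=[9.6800] v=[-0.1597]
Step 5: x=[9.6700] v=[-0.1993]
Step 6: x=[9.6581] v=[-0.2387]
Step 7: x=[9.6442] v=[-0.2779]
Step 8: x=[9.6284] v=[-0.3168]
Step 9: x=[9.6106] v=[-0.3554]
Step 10: x=[9.5909] v=[-0.3936]
Step 11: x=[9.5693] v=[-0.4314]
Step 12: x=[9.5459] v=[-0.4688]
Step 13: x=[9.5206] v=[-0.5057]
Step 14: x=[9.4935] v=[-0.5421]
Step 15: x=[9.4646] v=[-0.5780]
Step 16: x=[9.4339] v=[-0.6133]
Step 17: x=[9.4015] v=[-0.6480]
Step 18: x=[9.3674] v=[-0.6820]
Step 19: x=[9.3316] v=[-0.7154]
Step 20: x=[9.2942] v=[-0.7480]
Step 21: x=[9.2552] v=[-0.7799]
Step 22: x=[9.2147] v=[-0.8110]
Step 23: x=[9.1726] v=[-0.8413]
Step 24: x=[9.1291] v=[-0.8708]
Step 25: x=[9.0841] v=[-0.8994]
Step 26: x=[9.0377] v=[-0.9271]
Step 27: x=[8.9900] v=[-0.9539]
Step 28: x=[8.9410] v=[-0.9797]
Step 29: x=[8.8908] v=[-1.0045]
Step 30: x=[8.8394] v=[-1.0283]
Step 31: x=[8.7868] v=[-1.0511]
Step 32: x=[8.7332] v=[-1.0728]
Step 33: x=[8.6785] v=[-1.0935]
Step 34: x=[8.6228] v=[-1.1131]
Step 35: x=[8.5662] v=[-1.1316]
Step 36: x=[8.5088] v=[-1.1489]
Step 37: x=[8.4505] v=[-1.1651]
Step 38: x=[8.3915] v=[-1.1801]
Step 39: x=[8.3318] v=[-1.1939]
Step 40: x=[8.2715] v=[-1.2065]
Step 41: x=[8.2106] v=[-1.2179]
Step 42: x=[8.1492] v=[-1.2281]
Step 43: x=[8.0873] v=[-1.2371]
Step 44: x=[8.0251] v=[-1.2448]
Step 45: x=[7.9625] v=[-1.2513]
Step 46: x=[7.8997] v=[-1.2566]
Step 47: x=[7.8367] v=[-1.2606]
Step 48: x=[7.7735] v=[-1.2633]
Step 49: x=[7.7103] v=[-1.2648]
Step 50: x=[7.6471] v=[-1.2650]
Step 51: x=[7.5839] v=[-1.2639]
Step 52: x=[7.5208] v=[-1.2616]
Step 53: x=[7.4579] v=[-1.2580]
Step 54: x=[7.3952] v=[-1.2532]
Step 55: x=[7.3328] v=[-1.2471]
Step 56: x=[7.2708] v=[-1.2398]
Step 57: x=[7.2092] v=[-1.2312]
Step 58: x=[7.1481] v=[-1.2214]
Step 59: x=[7.0876] v=[-1.2104]
Step 60: x=[7.0277] v=[-1.1982]
Step 61: x=[6.9685] v=[-1.1848]
Step 62: x=[6.9100] v=[-1.1702]
Step 63: x=[6.8523] v=[-1.1544]
Step 64: x=[6.7954] v=[-1.1374]
Step 65: x=[6.7394] v=[-1.1193]
Step 66: x=[6.6844] v=[-1.1001]
Step 67: x=[6.6304] v=[-1.0798]
Step 68: x=[6.5775] v=[-1.0584]
Step 69: x=[6.5257] v=[-1.0360]
Step 70: x=[6.4751] v=[-1.0125]
Step 71: x=[6.4257] v=[-0.9880]
Step 72: x=[6.3776] v=[-0.9625]
Step 73: x=[6.3308] v=[-0.9361]
Step 74: x=[6.2854] v=[-0.9087]
Step 75: x=[6.2414] v=[-0.8804]
Step 76: x=[6.1988] v=[-0.8512]
Step 77: x=[6.1577] v=[-0.8212]
Step 78: x=[6.1182] v=[-0.7904]
Step 79: x=[6.0803] v=[-0.7588]
Step 80: x=[6.0440] v=[-0.7264]
v[0] did not become non-negative within 80 steps; using fallback time=4.0000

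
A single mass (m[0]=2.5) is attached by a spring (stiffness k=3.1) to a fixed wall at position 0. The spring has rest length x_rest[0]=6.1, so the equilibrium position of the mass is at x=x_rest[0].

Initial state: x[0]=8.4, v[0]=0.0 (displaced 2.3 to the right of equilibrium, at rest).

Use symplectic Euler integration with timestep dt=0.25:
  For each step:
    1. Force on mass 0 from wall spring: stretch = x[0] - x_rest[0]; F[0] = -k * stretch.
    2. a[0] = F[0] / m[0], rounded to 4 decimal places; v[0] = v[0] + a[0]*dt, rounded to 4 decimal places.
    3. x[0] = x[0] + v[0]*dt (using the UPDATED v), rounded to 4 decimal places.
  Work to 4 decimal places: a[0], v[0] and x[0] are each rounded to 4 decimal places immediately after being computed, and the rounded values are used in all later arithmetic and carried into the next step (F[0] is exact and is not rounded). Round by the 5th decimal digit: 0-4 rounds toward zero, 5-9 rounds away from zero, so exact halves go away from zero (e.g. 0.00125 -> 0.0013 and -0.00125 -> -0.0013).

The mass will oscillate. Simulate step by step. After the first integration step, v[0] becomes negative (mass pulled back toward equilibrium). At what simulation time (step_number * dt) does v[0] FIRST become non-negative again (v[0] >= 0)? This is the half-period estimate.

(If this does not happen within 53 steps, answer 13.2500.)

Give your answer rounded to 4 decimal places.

Answer: 3.0000

Derivation:
Step 0: x=[8.4000] v=[0.0000]
Step 1: x=[8.2218] v=[-0.7130]
Step 2: x=[7.8791] v=[-1.3708]
Step 3: x=[7.3985] v=[-1.9223]
Step 4: x=[6.8173] v=[-2.3248]
Step 5: x=[6.1805] v=[-2.5472]
Step 6: x=[5.5375] v=[-2.5722]
Step 7: x=[4.9381] v=[-2.3978]
Step 8: x=[4.4287] v=[-2.0376]
Step 9: x=[4.0488] v=[-1.5195]
Step 10: x=[3.8279] v=[-0.8836]
Step 11: x=[3.7831] v=[-0.1793]
Step 12: x=[3.9179] v=[0.5390]
First v>=0 after going negative at step 12, time=3.0000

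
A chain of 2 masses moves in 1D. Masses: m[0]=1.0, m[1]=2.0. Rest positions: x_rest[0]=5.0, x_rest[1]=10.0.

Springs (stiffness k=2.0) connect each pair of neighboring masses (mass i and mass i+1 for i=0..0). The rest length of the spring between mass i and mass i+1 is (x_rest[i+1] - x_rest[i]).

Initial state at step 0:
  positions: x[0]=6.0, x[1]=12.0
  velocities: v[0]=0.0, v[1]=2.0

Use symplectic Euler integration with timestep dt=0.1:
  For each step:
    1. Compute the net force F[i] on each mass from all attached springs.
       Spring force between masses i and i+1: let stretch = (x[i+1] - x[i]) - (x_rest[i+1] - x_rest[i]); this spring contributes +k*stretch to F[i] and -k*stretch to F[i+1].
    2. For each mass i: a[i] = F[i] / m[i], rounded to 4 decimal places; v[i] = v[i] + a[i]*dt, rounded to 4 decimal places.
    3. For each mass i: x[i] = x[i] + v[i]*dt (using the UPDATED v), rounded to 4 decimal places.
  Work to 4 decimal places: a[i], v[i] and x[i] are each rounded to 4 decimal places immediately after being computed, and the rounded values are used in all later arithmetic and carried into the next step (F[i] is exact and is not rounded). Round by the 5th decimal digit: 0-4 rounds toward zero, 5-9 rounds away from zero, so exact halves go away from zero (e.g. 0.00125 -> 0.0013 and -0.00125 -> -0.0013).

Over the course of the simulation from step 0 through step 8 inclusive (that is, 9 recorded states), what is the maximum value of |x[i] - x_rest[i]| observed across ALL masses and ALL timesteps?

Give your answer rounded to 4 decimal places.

Answer: 3.1456

Derivation:
Step 0: x=[6.0000 12.0000] v=[0.0000 2.0000]
Step 1: x=[6.0200 12.1900] v=[0.2000 1.9000]
Step 2: x=[6.0634 12.3683] v=[0.4340 1.7830]
Step 3: x=[6.1329 12.5336] v=[0.6950 1.6525]
Step 4: x=[6.2304 12.6848] v=[0.9751 1.5124]
Step 5: x=[6.3570 12.8215] v=[1.2660 1.3670]
Step 6: x=[6.5129 12.9436] v=[1.5589 1.2206]
Step 7: x=[6.6974 13.0514] v=[1.8450 1.0775]
Step 8: x=[6.9090 13.1456] v=[2.1158 0.9421]
Max displacement = 3.1456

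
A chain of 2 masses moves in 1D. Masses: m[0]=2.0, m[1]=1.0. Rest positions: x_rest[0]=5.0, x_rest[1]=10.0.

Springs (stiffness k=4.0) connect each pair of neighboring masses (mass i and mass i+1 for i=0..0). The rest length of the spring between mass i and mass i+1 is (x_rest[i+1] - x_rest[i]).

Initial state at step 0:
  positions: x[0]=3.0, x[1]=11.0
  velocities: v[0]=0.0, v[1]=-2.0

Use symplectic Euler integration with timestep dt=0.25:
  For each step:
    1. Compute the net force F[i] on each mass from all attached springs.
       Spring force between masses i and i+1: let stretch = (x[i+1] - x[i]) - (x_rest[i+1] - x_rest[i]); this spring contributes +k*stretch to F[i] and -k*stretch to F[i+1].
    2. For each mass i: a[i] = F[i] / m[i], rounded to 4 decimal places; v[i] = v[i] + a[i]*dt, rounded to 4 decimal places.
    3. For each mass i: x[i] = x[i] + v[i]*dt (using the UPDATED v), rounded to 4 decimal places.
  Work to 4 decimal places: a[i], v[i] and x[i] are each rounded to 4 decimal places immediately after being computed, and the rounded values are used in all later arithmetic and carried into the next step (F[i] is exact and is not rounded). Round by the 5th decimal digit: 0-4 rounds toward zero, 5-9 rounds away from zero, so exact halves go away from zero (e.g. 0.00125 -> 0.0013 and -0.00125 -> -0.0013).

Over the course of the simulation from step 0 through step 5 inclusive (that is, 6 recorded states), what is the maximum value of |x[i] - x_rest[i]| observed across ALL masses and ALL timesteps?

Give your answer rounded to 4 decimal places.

Answer: 3.9936

Derivation:
Step 0: x=[3.0000 11.0000] v=[0.0000 -2.0000]
Step 1: x=[3.3750 9.7500] v=[1.5000 -5.0000]
Step 2: x=[3.9219 8.1563] v=[2.1875 -6.3750]
Step 3: x=[4.3731 6.7540] v=[1.8047 -5.6094]
Step 4: x=[4.4969 6.0064] v=[0.4952 -2.9903]
Step 5: x=[4.1844 6.1315] v=[-1.2501 0.5002]
Max displacement = 3.9936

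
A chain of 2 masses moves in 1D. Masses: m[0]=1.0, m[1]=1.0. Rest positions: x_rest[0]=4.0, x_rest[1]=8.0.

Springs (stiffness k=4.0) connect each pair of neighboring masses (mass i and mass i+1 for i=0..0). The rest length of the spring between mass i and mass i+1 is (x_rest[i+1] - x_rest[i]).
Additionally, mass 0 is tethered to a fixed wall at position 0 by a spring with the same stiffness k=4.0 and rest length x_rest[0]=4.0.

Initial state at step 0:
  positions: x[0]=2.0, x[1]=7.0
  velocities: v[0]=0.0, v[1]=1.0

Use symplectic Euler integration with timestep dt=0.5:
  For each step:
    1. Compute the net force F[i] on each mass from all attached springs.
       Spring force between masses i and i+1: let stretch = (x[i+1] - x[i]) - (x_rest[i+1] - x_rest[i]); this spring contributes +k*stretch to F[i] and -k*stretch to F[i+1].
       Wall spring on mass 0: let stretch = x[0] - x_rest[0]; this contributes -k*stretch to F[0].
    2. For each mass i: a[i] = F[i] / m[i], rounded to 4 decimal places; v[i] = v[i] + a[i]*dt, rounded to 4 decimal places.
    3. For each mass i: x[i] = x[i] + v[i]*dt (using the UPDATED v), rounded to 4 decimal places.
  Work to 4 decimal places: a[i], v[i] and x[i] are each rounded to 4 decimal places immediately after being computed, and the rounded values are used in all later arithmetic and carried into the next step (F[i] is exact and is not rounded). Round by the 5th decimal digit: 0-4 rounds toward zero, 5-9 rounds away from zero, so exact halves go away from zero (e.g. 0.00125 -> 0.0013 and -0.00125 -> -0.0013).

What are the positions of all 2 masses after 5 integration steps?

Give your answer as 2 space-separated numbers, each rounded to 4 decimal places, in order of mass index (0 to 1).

Answer: 6.0000 9.0000

Derivation:
Step 0: x=[2.0000 7.0000] v=[0.0000 1.0000]
Step 1: x=[5.0000 6.5000] v=[6.0000 -1.0000]
Step 2: x=[4.5000 8.5000] v=[-1.0000 4.0000]
Step 3: x=[3.5000 10.5000] v=[-2.0000 4.0000]
Step 4: x=[6.0000 9.5000] v=[5.0000 -2.0000]
Step 5: x=[6.0000 9.0000] v=[0.0000 -1.0000]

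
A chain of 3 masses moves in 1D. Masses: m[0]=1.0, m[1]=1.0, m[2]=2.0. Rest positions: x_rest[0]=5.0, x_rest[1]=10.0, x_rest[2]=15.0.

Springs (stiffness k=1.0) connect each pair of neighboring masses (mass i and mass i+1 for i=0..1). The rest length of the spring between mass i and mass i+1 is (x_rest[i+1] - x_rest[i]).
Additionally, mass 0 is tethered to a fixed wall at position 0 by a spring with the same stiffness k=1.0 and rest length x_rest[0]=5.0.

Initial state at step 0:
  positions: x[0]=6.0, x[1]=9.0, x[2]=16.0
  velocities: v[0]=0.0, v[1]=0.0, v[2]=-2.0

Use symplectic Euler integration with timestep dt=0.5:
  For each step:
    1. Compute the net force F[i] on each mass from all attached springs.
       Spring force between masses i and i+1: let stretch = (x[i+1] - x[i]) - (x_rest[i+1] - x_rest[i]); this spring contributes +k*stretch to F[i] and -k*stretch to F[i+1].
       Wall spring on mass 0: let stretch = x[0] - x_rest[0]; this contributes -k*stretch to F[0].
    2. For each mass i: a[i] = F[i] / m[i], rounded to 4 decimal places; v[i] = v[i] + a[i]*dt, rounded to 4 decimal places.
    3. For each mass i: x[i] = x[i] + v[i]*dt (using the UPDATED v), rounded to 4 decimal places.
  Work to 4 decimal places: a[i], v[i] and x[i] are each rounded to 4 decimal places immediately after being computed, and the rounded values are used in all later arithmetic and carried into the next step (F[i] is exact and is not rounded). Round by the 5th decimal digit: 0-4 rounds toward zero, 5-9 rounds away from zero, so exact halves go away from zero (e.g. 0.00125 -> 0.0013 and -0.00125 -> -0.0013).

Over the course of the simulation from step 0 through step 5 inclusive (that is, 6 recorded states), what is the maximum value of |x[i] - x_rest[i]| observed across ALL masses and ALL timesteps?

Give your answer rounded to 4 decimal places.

Answer: 3.0471

Derivation:
Step 0: x=[6.0000 9.0000 16.0000] v=[0.0000 0.0000 -2.0000]
Step 1: x=[5.2500 10.0000 14.7500] v=[-1.5000 2.0000 -2.5000]
Step 2: x=[4.3750 11.0000 13.5313] v=[-1.7500 2.0000 -2.4375]
Step 3: x=[4.0625 10.9766 12.6212] v=[-0.6250 -0.0469 -1.8203]
Step 4: x=[4.4629 9.6358 12.1305] v=[0.8008 -2.6817 -0.9815]
Step 5: x=[5.0408 7.6254 11.9529] v=[1.1558 -4.0208 -0.3552]
Max displacement = 3.0471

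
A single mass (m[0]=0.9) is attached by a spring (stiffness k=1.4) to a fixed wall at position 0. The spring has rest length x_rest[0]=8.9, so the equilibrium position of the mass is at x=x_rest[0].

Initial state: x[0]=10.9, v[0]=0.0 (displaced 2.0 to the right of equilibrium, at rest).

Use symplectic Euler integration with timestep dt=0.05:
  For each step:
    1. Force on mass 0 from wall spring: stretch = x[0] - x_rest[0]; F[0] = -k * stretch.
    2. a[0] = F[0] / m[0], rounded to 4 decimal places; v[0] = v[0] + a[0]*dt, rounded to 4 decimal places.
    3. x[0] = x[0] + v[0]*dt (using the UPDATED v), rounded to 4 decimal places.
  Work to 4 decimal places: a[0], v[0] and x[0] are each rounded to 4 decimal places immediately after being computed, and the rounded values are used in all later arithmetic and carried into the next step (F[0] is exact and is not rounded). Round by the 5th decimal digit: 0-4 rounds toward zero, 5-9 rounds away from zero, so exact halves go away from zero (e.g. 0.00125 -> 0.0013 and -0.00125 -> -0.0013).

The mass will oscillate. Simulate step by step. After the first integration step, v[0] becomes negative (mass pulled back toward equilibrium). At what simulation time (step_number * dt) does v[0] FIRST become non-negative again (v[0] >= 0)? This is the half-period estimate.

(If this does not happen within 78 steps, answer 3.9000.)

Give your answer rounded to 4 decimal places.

Answer: 2.5500

Derivation:
Step 0: x=[10.9000] v=[0.0000]
Step 1: x=[10.8922] v=[-0.1556]
Step 2: x=[10.8767] v=[-0.3106]
Step 3: x=[10.8535] v=[-0.4643]
Step 4: x=[10.8227] v=[-0.6162]
Step 5: x=[10.7844] v=[-0.7657]
Step 6: x=[10.7388] v=[-0.9123]
Step 7: x=[10.6860] v=[-1.0553]
Step 8: x=[10.6263] v=[-1.1942]
Step 9: x=[10.5599] v=[-1.3285]
Step 10: x=[10.4870] v=[-1.4576]
Step 11: x=[10.4080] v=[-1.5810]
Step 12: x=[10.3231] v=[-1.6983]
Step 13: x=[10.2327] v=[-1.8090]
Step 14: x=[10.1371] v=[-1.9127]
Step 15: x=[10.0367] v=[-2.0089]
Step 16: x=[9.9318] v=[-2.0973]
Step 17: x=[9.8229] v=[-2.1776]
Step 18: x=[9.7104] v=[-2.2494]
Step 19: x=[9.5948] v=[-2.3124]
Step 20: x=[9.4765] v=[-2.3664]
Step 21: x=[9.3559] v=[-2.4112]
Step 22: x=[9.2336] v=[-2.4467]
Step 23: x=[9.1100] v=[-2.4726]
Step 24: x=[8.9856] v=[-2.4889]
Step 25: x=[8.8608] v=[-2.4956]
Step 26: x=[8.7362] v=[-2.4926]
Step 27: x=[8.6122] v=[-2.4799]
Step 28: x=[8.4893] v=[-2.4575]
Step 29: x=[8.3680] v=[-2.4256]
Step 30: x=[8.2488] v=[-2.3842]
Step 31: x=[8.1321] v=[-2.3336]
Step 32: x=[8.0184] v=[-2.2739]
Step 33: x=[7.9081] v=[-2.2053]
Step 34: x=[7.8017] v=[-2.1282]
Step 35: x=[7.6996] v=[-2.0428]
Step 36: x=[7.6021] v=[-1.9494]
Step 37: x=[7.5097] v=[-1.8485]
Step 38: x=[7.4227] v=[-1.7404]
Step 39: x=[7.3414] v=[-1.6255]
Step 40: x=[7.2662] v=[-1.5043]
Step 41: x=[7.1973] v=[-1.3772]
Step 42: x=[7.1351] v=[-1.2448]
Step 43: x=[7.0797] v=[-1.1075]
Step 44: x=[7.0314] v=[-0.9659]
Step 45: x=[6.9904] v=[-0.8206]
Step 46: x=[6.9568] v=[-0.6721]
Step 47: x=[6.9308] v=[-0.5210]
Step 48: x=[6.9124] v=[-0.3678]
Step 49: x=[6.9017] v=[-0.2132]
Step 50: x=[6.8988] v=[-0.0578]
Step 51: x=[6.9037] v=[0.0979]
First v>=0 after going negative at step 51, time=2.5500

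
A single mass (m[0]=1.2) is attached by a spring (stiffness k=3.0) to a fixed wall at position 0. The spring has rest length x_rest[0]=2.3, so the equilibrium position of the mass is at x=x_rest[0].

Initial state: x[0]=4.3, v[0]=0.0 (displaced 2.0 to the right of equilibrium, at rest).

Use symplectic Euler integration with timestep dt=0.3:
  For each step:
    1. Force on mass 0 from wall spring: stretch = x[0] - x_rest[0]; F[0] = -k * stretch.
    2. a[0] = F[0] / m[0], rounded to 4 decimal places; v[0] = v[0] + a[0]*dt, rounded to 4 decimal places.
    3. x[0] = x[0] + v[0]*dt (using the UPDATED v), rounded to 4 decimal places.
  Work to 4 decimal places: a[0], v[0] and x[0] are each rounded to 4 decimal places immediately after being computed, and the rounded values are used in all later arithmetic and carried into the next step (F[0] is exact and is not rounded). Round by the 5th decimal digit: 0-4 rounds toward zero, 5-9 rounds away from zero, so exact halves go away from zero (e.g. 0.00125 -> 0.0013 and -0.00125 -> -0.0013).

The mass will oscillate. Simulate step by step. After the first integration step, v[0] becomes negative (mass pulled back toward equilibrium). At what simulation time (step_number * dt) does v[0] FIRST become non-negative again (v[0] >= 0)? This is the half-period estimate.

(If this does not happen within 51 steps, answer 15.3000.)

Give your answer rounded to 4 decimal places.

Step 0: x=[4.3000] v=[0.0000]
Step 1: x=[3.8500] v=[-1.5000]
Step 2: x=[3.0513] v=[-2.6625]
Step 3: x=[2.0835] v=[-3.2260]
Step 4: x=[1.1644] v=[-3.0636]
Step 5: x=[0.5008] v=[-2.2119]
Step 6: x=[0.2421] v=[-0.8625]
Step 7: x=[0.4464] v=[0.6809]
First v>=0 after going negative at step 7, time=2.1000

Answer: 2.1000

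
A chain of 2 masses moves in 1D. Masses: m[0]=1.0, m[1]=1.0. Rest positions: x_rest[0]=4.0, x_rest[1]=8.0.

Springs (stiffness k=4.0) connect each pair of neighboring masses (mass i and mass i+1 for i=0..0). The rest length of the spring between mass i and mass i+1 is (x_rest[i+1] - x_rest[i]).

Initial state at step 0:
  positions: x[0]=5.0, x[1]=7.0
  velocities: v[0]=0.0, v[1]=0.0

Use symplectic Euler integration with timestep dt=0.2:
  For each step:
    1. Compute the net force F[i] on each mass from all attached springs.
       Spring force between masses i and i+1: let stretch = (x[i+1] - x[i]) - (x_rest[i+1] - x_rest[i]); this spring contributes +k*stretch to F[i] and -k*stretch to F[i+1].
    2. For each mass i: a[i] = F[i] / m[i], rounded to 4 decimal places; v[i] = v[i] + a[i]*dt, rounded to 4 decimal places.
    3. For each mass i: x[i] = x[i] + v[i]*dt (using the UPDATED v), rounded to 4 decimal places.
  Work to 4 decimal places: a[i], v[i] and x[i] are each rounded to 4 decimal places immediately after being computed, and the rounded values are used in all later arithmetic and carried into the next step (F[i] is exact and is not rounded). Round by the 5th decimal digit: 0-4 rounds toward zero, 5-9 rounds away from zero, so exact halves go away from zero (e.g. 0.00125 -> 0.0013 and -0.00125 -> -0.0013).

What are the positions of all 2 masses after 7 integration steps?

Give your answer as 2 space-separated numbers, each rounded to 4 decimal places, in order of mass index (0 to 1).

Answer: 3.5834 8.4166

Derivation:
Step 0: x=[5.0000 7.0000] v=[0.0000 0.0000]
Step 1: x=[4.6800 7.3200] v=[-1.6000 1.6000]
Step 2: x=[4.1424 7.8576] v=[-2.6880 2.6880]
Step 3: x=[3.5592 8.4408] v=[-2.9158 2.9158]
Step 4: x=[3.1171 8.8829] v=[-2.2105 2.2105]
Step 5: x=[2.9575 9.0425] v=[-0.7979 0.7979]
Step 6: x=[3.1315 8.8685] v=[0.8701 -0.8701]
Step 7: x=[3.5834 8.4166] v=[2.2597 -2.2597]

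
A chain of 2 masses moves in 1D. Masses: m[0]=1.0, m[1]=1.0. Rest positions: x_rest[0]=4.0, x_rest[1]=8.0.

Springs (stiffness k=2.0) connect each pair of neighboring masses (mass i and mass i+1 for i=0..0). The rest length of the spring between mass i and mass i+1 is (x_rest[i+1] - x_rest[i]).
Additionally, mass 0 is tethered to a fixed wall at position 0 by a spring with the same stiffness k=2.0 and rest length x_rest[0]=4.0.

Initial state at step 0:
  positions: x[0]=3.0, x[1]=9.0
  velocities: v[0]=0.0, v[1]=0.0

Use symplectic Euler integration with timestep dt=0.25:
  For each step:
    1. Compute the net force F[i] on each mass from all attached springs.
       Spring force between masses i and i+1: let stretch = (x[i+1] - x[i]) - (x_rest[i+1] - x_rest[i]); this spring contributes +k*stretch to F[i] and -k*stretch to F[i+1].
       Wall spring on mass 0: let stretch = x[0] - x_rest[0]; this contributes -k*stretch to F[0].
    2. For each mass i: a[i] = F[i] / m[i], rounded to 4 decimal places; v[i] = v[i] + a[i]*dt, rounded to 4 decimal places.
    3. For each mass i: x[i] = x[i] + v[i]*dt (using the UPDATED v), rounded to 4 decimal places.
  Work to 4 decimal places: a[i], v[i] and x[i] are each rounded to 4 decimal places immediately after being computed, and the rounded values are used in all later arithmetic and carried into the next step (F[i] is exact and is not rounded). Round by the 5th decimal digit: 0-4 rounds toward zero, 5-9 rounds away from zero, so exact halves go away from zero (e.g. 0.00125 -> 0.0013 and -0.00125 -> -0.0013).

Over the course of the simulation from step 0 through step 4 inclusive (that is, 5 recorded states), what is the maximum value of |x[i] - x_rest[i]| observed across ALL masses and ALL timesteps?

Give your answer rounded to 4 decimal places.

Step 0: x=[3.0000 9.0000] v=[0.0000 0.0000]
Step 1: x=[3.3750 8.7500] v=[1.5000 -1.0000]
Step 2: x=[4.0000 8.3281] v=[2.5000 -1.6875]
Step 3: x=[4.6660 7.8652] v=[2.6641 -1.8516]
Step 4: x=[5.1487 7.5024] v=[1.9307 -1.4512]
Max displacement = 1.1487

Answer: 1.1487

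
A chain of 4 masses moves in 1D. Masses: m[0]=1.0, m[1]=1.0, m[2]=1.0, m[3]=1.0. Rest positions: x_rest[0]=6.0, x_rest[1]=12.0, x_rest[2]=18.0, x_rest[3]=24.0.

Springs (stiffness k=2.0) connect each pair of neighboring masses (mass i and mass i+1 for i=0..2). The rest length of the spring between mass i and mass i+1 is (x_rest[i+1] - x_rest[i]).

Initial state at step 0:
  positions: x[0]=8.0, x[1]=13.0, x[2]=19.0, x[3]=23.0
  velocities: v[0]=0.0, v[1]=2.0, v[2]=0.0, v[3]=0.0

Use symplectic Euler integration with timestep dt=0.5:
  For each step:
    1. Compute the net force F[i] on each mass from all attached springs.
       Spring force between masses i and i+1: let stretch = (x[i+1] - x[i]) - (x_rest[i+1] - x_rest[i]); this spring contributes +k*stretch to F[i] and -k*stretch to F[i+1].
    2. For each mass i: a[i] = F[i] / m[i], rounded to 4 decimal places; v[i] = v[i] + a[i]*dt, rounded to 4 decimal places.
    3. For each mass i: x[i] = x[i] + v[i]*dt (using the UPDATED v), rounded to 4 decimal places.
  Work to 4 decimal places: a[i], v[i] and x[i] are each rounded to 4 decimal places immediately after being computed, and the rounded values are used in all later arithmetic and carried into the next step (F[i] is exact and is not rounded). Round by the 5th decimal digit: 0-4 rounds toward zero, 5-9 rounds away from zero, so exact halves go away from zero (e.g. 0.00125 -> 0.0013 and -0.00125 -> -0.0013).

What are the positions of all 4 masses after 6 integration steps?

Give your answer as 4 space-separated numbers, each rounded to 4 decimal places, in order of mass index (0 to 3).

Answer: 6.3125 15.0000 20.0000 27.6875

Derivation:
Step 0: x=[8.0000 13.0000 19.0000 23.0000] v=[0.0000 2.0000 0.0000 0.0000]
Step 1: x=[7.5000 14.5000 18.0000 24.0000] v=[-1.0000 3.0000 -2.0000 2.0000]
Step 2: x=[7.5000 14.2500 18.2500 25.0000] v=[0.0000 -0.5000 0.5000 2.0000]
Step 3: x=[7.8750 12.6250 19.8750 25.6250] v=[0.7500 -3.2500 3.2500 1.2500]
Step 4: x=[7.6250 12.2500 20.7500 26.3750] v=[-0.5000 -0.7500 1.7500 1.5000]
Step 5: x=[6.6875 13.8125 20.1875 27.3125] v=[-1.8750 3.1250 -1.1250 1.8750]
Step 6: x=[6.3125 15.0000 20.0000 27.6875] v=[-0.7500 2.3750 -0.3750 0.7500]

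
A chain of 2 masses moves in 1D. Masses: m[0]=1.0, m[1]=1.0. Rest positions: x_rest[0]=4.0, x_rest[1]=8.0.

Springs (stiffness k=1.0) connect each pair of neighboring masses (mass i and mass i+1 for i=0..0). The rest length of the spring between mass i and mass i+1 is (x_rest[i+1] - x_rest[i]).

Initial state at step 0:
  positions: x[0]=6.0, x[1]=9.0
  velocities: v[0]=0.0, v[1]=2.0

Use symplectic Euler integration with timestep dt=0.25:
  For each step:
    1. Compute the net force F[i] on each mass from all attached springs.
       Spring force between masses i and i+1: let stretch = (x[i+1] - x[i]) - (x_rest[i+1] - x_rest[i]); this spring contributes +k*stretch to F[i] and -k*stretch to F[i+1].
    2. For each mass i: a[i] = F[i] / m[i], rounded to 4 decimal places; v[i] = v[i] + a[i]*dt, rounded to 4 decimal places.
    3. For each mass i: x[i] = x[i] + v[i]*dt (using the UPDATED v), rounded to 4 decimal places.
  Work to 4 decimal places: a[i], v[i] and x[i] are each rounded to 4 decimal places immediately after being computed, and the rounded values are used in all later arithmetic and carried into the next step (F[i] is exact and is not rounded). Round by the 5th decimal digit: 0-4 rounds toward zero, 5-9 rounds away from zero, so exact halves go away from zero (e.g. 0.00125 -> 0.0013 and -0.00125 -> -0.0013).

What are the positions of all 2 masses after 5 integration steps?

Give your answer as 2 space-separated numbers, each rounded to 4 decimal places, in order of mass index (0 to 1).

Answer: 5.8565 11.6437

Derivation:
Step 0: x=[6.0000 9.0000] v=[0.0000 2.0000]
Step 1: x=[5.9375 9.5625] v=[-0.2500 2.2500]
Step 2: x=[5.8516 10.1485] v=[-0.3438 2.3438]
Step 3: x=[5.7842 10.7159] v=[-0.2696 2.2696]
Step 4: x=[5.7750 11.2251] v=[-0.0367 2.0367]
Step 5: x=[5.8565 11.6437] v=[0.3258 1.6742]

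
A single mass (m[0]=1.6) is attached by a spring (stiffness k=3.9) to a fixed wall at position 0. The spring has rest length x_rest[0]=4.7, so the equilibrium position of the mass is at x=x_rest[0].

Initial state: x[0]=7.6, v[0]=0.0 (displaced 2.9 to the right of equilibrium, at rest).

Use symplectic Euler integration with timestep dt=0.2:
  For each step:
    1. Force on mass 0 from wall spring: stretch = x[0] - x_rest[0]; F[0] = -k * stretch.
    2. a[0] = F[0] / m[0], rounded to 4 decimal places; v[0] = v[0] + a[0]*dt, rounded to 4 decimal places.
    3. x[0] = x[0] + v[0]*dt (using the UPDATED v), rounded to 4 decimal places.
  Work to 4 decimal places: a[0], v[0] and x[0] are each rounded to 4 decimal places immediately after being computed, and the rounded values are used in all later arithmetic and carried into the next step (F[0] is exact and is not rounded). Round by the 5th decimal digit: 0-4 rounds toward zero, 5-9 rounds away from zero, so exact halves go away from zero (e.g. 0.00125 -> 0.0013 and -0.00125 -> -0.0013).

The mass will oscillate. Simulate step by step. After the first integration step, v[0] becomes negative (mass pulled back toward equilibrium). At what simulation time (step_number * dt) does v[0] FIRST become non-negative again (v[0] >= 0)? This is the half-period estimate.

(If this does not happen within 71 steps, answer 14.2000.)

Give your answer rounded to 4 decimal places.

Step 0: x=[7.6000] v=[0.0000]
Step 1: x=[7.3172] v=[-1.4138]
Step 2: x=[6.7793] v=[-2.6897]
Step 3: x=[6.0386] v=[-3.7034]
Step 4: x=[5.1674] v=[-4.3560]
Step 5: x=[4.2506] v=[-4.5839]
Step 6: x=[3.3776] v=[-4.3648]
Step 7: x=[2.6336] v=[-3.7201]
Step 8: x=[2.0911] v=[-2.7127]
Step 9: x=[1.8029] v=[-1.4409]
Step 10: x=[1.7972] v=[-0.0286]
Step 11: x=[2.0745] v=[1.3865]
First v>=0 after going negative at step 11, time=2.2000

Answer: 2.2000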